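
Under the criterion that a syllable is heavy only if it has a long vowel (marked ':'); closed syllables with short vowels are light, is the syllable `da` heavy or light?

light

`da`: short vowel, open (no coda). Short vowel → light.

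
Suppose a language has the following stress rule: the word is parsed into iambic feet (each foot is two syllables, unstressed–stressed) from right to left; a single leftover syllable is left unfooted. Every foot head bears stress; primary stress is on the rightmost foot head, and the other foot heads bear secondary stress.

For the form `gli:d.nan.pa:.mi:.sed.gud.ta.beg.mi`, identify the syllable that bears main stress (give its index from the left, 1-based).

9

Parse right to left into iambic (σˈσ) feet: gli:d (nan.ˈpa:) (mi:.ˈsed) (gud.ˈta) (beg.ˈmi). Syllable 1 is left unfooted.
Foot heads (stressed positions): 3, 5, 7, 9.
End Rule Rightmost: primary stress on the rightmost head = syllable 9.
Primary stress: syllable 9 → gli:d.nan.pa:.mi:.sed.gud.ta.beg.ˈmi.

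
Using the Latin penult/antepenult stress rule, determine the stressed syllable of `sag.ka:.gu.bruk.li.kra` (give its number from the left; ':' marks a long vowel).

4

Classical Latin: stress the penult if heavy (long vowel or closed), else the antepenult.
Weights: 4 bruk H, 5 li L, 6 kra L.
The penult (syllable 5, li) is light, so stress falls on the antepenult (syllable 4, bruk).
Stress on syllable 4: sag.ka:.gu.ˈbruk.li.kra.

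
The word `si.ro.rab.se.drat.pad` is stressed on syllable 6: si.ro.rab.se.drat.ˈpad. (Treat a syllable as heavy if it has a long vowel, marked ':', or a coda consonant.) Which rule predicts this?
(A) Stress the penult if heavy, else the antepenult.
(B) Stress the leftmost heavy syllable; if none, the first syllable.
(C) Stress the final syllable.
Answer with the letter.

C

Rule A → syllable 5 (observed: 6).
Rule B → syllable 3 (observed: 6).
Rule C → syllable 6 ✓.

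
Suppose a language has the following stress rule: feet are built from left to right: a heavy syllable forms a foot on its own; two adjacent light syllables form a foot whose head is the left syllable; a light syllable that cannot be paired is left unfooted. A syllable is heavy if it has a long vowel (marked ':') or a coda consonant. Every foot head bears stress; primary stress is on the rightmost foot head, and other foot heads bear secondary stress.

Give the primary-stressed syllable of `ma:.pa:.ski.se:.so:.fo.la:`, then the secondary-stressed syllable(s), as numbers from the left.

Weights: 1 ma: H, 2 pa: H, 3 ski L, 4 se: H, 5 so: H, 6 fo L, 7 la: H.
Parse left to right (heavy = foot alone; LL = one foot; stranded L unfooted): (ˈma:) (ˈpa:) ski (ˈse:) (ˈso:) fo (ˈla:).
Foot heads: 1, 2, 4, 5, 7.
Primary stress on the rightmost head = syllable 7.
Secondary stress on 1, 2, 4, 5: ˌma:.ˌpa:.ski.ˌse:.ˌso:.fo.ˈla:.

primary 7, secondary 1, 2, 4, 5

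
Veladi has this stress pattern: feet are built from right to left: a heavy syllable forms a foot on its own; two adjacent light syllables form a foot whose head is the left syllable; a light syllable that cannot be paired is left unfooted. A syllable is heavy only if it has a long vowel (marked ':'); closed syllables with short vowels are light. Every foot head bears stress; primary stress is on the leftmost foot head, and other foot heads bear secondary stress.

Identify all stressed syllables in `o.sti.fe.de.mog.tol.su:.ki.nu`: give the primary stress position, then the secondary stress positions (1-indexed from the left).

primary 1, secondary 3, 5, 7, 8

Weights: 1 o L, 2 sti L, 3 fe L, 4 de L, 5 mog L, 6 tol L, 7 su: H, 8 ki L, 9 nu L.
Parse right to left (heavy = foot alone; LL = one foot; stranded L unfooted): (ˈo.sti) (ˈfe.de) (ˈmog.tol) (ˈsu:) (ˈki.nu).
Foot heads: 1, 3, 5, 7, 8.
Primary stress on the leftmost head = syllable 1.
Secondary stress on 3, 5, 7, 8: ˈo.sti.ˌfe.de.ˌmog.tol.ˌsu:.ˌki.nu.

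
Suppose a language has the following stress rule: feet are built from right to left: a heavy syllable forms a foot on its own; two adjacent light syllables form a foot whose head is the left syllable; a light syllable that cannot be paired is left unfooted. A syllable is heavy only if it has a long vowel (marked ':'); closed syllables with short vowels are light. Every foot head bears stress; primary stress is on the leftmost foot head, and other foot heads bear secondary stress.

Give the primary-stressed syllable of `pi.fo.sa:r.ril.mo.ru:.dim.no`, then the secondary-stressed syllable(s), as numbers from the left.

Weights: 1 pi L, 2 fo L, 3 sa:r H, 4 ril L, 5 mo L, 6 ru: H, 7 dim L, 8 no L.
Parse right to left (heavy = foot alone; LL = one foot; stranded L unfooted): (ˈpi.fo) (ˈsa:r) (ˈril.mo) (ˈru:) (ˈdim.no).
Foot heads: 1, 3, 4, 6, 7.
Primary stress on the leftmost head = syllable 1.
Secondary stress on 3, 4, 6, 7: ˈpi.fo.ˌsa:r.ˌril.mo.ˌru:.ˌdim.no.

primary 1, secondary 3, 4, 6, 7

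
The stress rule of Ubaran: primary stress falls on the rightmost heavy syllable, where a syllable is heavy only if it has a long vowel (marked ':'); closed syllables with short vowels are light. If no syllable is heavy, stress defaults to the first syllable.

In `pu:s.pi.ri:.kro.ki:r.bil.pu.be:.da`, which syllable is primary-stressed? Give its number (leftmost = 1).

Weights: 1 pu:s H, 2 pi L, 3 ri: H, 4 kro L, 5 ki:r H, 6 bil L, 7 pu L, 8 be: H, 9 da L.
Heavy syllables in the domain: 1, 3, 5, 8. The rightmost is syllable 8 (be:).
Primary stress: syllable 8 → pu:s.pi.ri:.kro.ki:r.bil.pu.ˈbe:.da.

8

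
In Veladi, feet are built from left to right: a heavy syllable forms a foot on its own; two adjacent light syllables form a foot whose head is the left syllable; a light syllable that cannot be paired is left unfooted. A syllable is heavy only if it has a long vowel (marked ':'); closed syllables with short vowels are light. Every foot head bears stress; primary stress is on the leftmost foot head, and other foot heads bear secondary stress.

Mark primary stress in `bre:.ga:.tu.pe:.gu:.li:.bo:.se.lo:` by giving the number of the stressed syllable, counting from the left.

1

Weights: 1 bre: H, 2 ga: H, 3 tu L, 4 pe: H, 5 gu: H, 6 li: H, 7 bo: H, 8 se L, 9 lo: H.
Parse left to right (heavy = foot alone; LL = one foot; stranded L unfooted): (ˈbre:) (ˈga:) tu (ˈpe:) (ˈgu:) (ˈli:) (ˈbo:) se (ˈlo:).
Foot heads: 1, 2, 4, 5, 6, 7, 9.
Primary stress on the leftmost head = syllable 1.
Primary stress: syllable 1 → ˈbre:.ga:.tu.pe:.gu:.li:.bo:.se.lo:.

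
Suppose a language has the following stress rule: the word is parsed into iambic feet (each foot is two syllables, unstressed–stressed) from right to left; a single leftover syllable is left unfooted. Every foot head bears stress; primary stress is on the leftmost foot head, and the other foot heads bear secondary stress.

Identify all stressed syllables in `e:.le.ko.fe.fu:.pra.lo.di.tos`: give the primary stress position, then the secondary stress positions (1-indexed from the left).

Parse right to left into iambic (σˈσ) feet: e: (le.ˈko) (fe.ˈfu:) (pra.ˈlo) (di.ˈtos). Syllable 1 is left unfooted.
Foot heads (stressed positions): 3, 5, 7, 9.
End Rule Leftmost: primary stress on the leftmost head = syllable 3.
Secondary stress on 5, 7, 9: e:.le.ˈko.fe.ˌfu:.pra.ˌlo.di.ˌtos.

primary 3, secondary 5, 7, 9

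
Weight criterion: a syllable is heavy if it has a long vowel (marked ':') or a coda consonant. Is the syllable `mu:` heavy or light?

`mu:`: long vowel, open (no coda). Long vowel → heavy.

heavy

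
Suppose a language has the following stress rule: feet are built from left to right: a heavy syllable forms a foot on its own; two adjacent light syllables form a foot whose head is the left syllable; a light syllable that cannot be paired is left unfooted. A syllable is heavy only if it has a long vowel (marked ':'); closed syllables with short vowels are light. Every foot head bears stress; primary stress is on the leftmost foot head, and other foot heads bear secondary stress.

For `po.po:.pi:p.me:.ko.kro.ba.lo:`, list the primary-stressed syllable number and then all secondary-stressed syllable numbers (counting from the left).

primary 2, secondary 3, 4, 5, 8

Weights: 1 po L, 2 po: H, 3 pi:p H, 4 me: H, 5 ko L, 6 kro L, 7 ba L, 8 lo: H.
Parse left to right (heavy = foot alone; LL = one foot; stranded L unfooted): po (ˈpo:) (ˈpi:p) (ˈme:) (ˈko.kro) ba (ˈlo:).
Foot heads: 2, 3, 4, 5, 8.
Primary stress on the leftmost head = syllable 2.
Secondary stress on 3, 4, 5, 8: po.ˈpo:.ˌpi:p.ˌme:.ˌko.kro.ba.ˌlo:.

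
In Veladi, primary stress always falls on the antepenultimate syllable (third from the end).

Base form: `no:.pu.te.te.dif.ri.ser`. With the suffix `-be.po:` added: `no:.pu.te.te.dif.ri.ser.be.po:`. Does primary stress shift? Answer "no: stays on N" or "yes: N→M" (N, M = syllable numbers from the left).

Base `no:.pu.te.te.dif.ri.ser` (7 syllables):
  The word has 7 syllables; the antepenultimate syllable (third from the end) is syllable 5 (dif).
  → primary stress on syllable 5.
Suffixed `no:.pu.te.te.dif.ri.ser.be.po:` (9 syllables):
  The word has 9 syllables; the antepenultimate syllable (third from the end) is syllable 7 (ser).
  → primary stress on syllable 7.

yes: 5→7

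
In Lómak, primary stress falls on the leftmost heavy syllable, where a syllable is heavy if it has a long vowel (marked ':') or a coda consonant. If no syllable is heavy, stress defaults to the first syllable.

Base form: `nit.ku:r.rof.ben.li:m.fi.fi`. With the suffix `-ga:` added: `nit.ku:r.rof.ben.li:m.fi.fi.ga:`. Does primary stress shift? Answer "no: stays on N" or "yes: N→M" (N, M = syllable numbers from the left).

no: stays on 1

Base `nit.ku:r.rof.ben.li:m.fi.fi` (7 syllables):
  Weights: 1 nit H, 2 ku:r H, 3 rof H, 4 ben H, 5 li:m H, 6 fi L, 7 fi L.
  Heavy syllables in the domain: 1, 2, 3, 4, 5. The leftmost is syllable 1 (nit).
  → primary stress on syllable 1.
Suffixed `nit.ku:r.rof.ben.li:m.fi.fi.ga:` (8 syllables):
  Weights: 1 nit H, 2 ku:r H, 3 rof H, 4 ben H, 5 li:m H, 6 fi L, 7 fi L, 8 ga: H.
  Heavy syllables in the domain: 1, 2, 3, 4, 5, 8. The leftmost is syllable 1 (nit).
  → primary stress on syllable 1.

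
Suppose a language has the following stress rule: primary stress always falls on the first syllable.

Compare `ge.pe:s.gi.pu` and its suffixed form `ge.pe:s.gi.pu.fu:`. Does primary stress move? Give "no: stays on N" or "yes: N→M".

Base `ge.pe:s.gi.pu` (4 syllables):
  The word has 4 syllables; the first syllable is syllable 1 (ge).
  → primary stress on syllable 1.
Suffixed `ge.pe:s.gi.pu.fu:` (5 syllables):
  The word has 5 syllables; the first syllable is syllable 1 (ge).
  → primary stress on syllable 1.

no: stays on 1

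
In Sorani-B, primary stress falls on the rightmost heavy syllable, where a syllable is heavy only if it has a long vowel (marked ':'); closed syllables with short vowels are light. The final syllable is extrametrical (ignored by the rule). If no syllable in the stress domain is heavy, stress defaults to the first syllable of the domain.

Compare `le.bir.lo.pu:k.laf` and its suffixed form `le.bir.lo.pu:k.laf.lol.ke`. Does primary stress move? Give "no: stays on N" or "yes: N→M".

no: stays on 4

Base `le.bir.lo.pu:k.laf` (5 syllables):
  The final syllable (5, laf) is extrametrical; the stress domain is syllables 1–4.
  Weights: 1 le L, 2 bir L, 3 lo L, 4 pu:k H.
  Heavy syllables in the domain: 4. The rightmost is syllable 4 (pu:k).
  → primary stress on syllable 4.
Suffixed `le.bir.lo.pu:k.laf.lol.ke` (7 syllables):
  The final syllable (7, ke) is extrametrical; the stress domain is syllables 1–6.
  Weights: 1 le L, 2 bir L, 3 lo L, 4 pu:k H, 5 laf L, 6 lol L.
  Heavy syllables in the domain: 4. The rightmost is syllable 4 (pu:k).
  → primary stress on syllable 4.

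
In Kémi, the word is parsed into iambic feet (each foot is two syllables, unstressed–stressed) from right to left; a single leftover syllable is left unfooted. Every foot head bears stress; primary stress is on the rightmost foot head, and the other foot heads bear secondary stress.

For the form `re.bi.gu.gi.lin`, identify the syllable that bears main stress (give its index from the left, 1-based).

Parse right to left into iambic (σˈσ) feet: re (bi.ˈgu) (gi.ˈlin). Syllable 1 is left unfooted.
Foot heads (stressed positions): 3, 5.
End Rule Rightmost: primary stress on the rightmost head = syllable 5.
Primary stress: syllable 5 → re.bi.gu.gi.ˈlin.

5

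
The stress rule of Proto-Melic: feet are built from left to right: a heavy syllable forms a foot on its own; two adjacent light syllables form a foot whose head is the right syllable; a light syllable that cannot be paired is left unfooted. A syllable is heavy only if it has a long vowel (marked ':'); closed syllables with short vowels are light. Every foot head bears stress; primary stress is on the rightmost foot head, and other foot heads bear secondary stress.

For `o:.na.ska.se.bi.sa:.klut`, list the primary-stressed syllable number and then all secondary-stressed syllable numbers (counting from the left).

Weights: 1 o: H, 2 na L, 3 ska L, 4 se L, 5 bi L, 6 sa: H, 7 klut L.
Parse left to right (heavy = foot alone; LL = one foot; stranded L unfooted): (ˈo:) (na.ˈska) (se.ˈbi) (ˈsa:) klut.
Foot heads: 1, 3, 5, 6.
Primary stress on the rightmost head = syllable 6.
Secondary stress on 1, 3, 5: ˌo:.na.ˌska.se.ˌbi.ˈsa:.klut.

primary 6, secondary 1, 3, 5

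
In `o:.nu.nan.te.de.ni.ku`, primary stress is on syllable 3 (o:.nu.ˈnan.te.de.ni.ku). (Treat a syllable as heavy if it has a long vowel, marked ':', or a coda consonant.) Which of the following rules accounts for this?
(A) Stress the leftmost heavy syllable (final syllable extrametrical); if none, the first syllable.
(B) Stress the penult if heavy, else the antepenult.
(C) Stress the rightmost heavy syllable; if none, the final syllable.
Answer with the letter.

C

Rule A → syllable 1 (observed: 3).
Rule B → syllable 5 (observed: 3).
Rule C → syllable 3 ✓.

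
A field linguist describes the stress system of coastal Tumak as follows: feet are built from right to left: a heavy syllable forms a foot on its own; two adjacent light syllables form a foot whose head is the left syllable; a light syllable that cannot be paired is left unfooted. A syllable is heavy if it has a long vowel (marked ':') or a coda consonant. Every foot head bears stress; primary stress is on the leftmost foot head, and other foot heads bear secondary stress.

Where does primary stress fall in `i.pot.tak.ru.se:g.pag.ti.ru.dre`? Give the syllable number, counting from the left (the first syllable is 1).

Weights: 1 i L, 2 pot H, 3 tak H, 4 ru L, 5 se:g H, 6 pag H, 7 ti L, 8 ru L, 9 dre L.
Parse right to left (heavy = foot alone; LL = one foot; stranded L unfooted): i (ˈpot) (ˈtak) ru (ˈse:g) (ˈpag) ti (ˈru.dre).
Foot heads: 2, 3, 5, 6, 8.
Primary stress on the leftmost head = syllable 2.
Primary stress: syllable 2 → i.ˈpot.tak.ru.se:g.pag.ti.ru.dre.

2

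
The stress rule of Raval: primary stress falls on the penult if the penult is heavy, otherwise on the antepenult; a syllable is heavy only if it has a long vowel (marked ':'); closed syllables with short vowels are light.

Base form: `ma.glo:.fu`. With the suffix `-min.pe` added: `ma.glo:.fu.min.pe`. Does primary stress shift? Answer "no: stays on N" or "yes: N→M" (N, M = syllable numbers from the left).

Base `ma.glo:.fu` (3 syllables):
  Weights: 1 ma L, 2 glo: H, 3 fu L.
  The penult (syllable 2, glo:) is heavy, so it takes stress.
  → primary stress on syllable 2.
Suffixed `ma.glo:.fu.min.pe` (5 syllables):
  Weights: 3 fu L, 4 min L, 5 pe L.
  The penult (syllable 4, min) is light, so stress falls on the antepenult (syllable 3, fu).
  → primary stress on syllable 3.

yes: 2→3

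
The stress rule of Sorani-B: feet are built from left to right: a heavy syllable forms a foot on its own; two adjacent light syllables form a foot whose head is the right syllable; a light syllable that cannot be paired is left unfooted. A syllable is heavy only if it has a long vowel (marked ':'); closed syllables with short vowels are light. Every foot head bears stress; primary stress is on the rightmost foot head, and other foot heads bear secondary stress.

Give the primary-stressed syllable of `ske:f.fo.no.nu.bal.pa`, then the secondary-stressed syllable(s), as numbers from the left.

Weights: 1 ske:f H, 2 fo L, 3 no L, 4 nu L, 5 bal L, 6 pa L.
Parse left to right (heavy = foot alone; LL = one foot; stranded L unfooted): (ˈske:f) (fo.ˈno) (nu.ˈbal) pa.
Foot heads: 1, 3, 5.
Primary stress on the rightmost head = syllable 5.
Secondary stress on 1, 3: ˌske:f.fo.ˌno.nu.ˈbal.pa.

primary 5, secondary 1, 3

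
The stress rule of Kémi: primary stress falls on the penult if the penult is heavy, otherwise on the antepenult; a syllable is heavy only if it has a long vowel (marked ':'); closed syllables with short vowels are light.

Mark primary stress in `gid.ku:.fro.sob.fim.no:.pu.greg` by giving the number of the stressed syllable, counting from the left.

6

Weights: 6 no: H, 7 pu L, 8 greg L.
The penult (syllable 7, pu) is light, so stress falls on the antepenult (syllable 6, no:).
Primary stress: syllable 6 → gid.ku:.fro.sob.fim.ˈno:.pu.greg.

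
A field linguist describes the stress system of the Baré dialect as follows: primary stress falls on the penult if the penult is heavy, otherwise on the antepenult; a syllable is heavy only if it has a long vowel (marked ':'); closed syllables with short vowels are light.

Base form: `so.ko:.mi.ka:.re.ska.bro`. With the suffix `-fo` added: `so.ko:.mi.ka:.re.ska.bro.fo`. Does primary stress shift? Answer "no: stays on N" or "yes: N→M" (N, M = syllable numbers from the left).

Base `so.ko:.mi.ka:.re.ska.bro` (7 syllables):
  Weights: 5 re L, 6 ska L, 7 bro L.
  The penult (syllable 6, ska) is light, so stress falls on the antepenult (syllable 5, re).
  → primary stress on syllable 5.
Suffixed `so.ko:.mi.ka:.re.ska.bro.fo` (8 syllables):
  Weights: 6 ska L, 7 bro L, 8 fo L.
  The penult (syllable 7, bro) is light, so stress falls on the antepenult (syllable 6, ska).
  → primary stress on syllable 6.

yes: 5→6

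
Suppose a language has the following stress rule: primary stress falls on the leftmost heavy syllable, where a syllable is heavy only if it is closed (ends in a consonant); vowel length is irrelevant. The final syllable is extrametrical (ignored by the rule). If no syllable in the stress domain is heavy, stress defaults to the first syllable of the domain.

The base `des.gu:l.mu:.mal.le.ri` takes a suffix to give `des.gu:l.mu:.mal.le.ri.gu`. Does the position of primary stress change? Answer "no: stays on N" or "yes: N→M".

Base `des.gu:l.mu:.mal.le.ri` (6 syllables):
  The final syllable (6, ri) is extrametrical; the stress domain is syllables 1–5.
  Weights: 1 des H, 2 gu:l H, 3 mu: L, 4 mal H, 5 le L.
  Heavy syllables in the domain: 1, 2, 4. The leftmost is syllable 1 (des).
  → primary stress on syllable 1.
Suffixed `des.gu:l.mu:.mal.le.ri.gu` (7 syllables):
  The final syllable (7, gu) is extrametrical; the stress domain is syllables 1–6.
  Weights: 1 des H, 2 gu:l H, 3 mu: L, 4 mal H, 5 le L, 6 ri L.
  Heavy syllables in the domain: 1, 2, 4. The leftmost is syllable 1 (des).
  → primary stress on syllable 1.

no: stays on 1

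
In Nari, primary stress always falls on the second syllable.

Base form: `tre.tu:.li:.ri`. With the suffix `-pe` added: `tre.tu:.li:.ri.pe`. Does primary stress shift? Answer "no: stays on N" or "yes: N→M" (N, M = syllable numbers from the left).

Base `tre.tu:.li:.ri` (4 syllables):
  The word has 4 syllables; the second syllable is syllable 2 (tu:).
  → primary stress on syllable 2.
Suffixed `tre.tu:.li:.ri.pe` (5 syllables):
  The word has 5 syllables; the second syllable is syllable 2 (tu:).
  → primary stress on syllable 2.

no: stays on 2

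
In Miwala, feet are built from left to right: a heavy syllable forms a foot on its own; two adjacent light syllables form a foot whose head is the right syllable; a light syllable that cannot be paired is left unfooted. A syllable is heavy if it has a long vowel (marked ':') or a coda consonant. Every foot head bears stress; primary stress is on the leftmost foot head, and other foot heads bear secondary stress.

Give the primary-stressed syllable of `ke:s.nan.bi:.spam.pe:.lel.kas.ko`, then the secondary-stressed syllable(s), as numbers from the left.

Weights: 1 ke:s H, 2 nan H, 3 bi: H, 4 spam H, 5 pe: H, 6 lel H, 7 kas H, 8 ko L.
Parse left to right (heavy = foot alone; LL = one foot; stranded L unfooted): (ˈke:s) (ˈnan) (ˈbi:) (ˈspam) (ˈpe:) (ˈlel) (ˈkas) ko.
Foot heads: 1, 2, 3, 4, 5, 6, 7.
Primary stress on the leftmost head = syllable 1.
Secondary stress on 2, 3, 4, 5, 6, 7: ˈke:s.ˌnan.ˌbi:.ˌspam.ˌpe:.ˌlel.ˌkas.ko.

primary 1, secondary 2, 3, 4, 5, 6, 7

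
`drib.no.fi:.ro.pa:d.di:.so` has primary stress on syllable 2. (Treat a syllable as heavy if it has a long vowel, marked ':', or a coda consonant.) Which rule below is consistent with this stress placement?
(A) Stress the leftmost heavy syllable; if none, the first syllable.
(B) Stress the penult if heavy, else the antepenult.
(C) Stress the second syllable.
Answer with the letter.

C

Rule A → syllable 1 (observed: 2).
Rule B → syllable 6 (observed: 2).
Rule C → syllable 2 ✓.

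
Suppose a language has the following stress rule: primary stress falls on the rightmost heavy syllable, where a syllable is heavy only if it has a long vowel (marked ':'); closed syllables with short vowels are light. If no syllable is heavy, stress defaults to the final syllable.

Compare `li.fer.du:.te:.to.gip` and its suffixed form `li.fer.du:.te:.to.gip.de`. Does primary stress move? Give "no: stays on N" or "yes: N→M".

no: stays on 4

Base `li.fer.du:.te:.to.gip` (6 syllables):
  Weights: 1 li L, 2 fer L, 3 du: H, 4 te: H, 5 to L, 6 gip L.
  Heavy syllables in the domain: 3, 4. The rightmost is syllable 4 (te:).
  → primary stress on syllable 4.
Suffixed `li.fer.du:.te:.to.gip.de` (7 syllables):
  Weights: 1 li L, 2 fer L, 3 du: H, 4 te: H, 5 to L, 6 gip L, 7 de L.
  Heavy syllables in the domain: 3, 4. The rightmost is syllable 4 (te:).
  → primary stress on syllable 4.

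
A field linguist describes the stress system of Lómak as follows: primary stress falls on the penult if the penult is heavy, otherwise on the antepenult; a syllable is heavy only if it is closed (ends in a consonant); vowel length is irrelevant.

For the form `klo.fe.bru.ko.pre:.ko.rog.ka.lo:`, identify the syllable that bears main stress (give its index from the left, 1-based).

Weights: 7 rog H, 8 ka L, 9 lo: L.
The penult (syllable 8, ka) is light, so stress falls on the antepenult (syllable 7, rog).
Primary stress: syllable 7 → klo.fe.bru.ko.pre:.ko.ˈrog.ka.lo:.

7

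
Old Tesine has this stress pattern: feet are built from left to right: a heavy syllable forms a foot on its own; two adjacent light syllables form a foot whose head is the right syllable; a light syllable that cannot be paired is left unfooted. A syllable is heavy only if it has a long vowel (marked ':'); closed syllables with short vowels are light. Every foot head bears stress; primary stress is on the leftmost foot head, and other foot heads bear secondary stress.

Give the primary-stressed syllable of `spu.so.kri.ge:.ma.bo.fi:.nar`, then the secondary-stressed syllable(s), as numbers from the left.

Weights: 1 spu L, 2 so L, 3 kri L, 4 ge: H, 5 ma L, 6 bo L, 7 fi: H, 8 nar L.
Parse left to right (heavy = foot alone; LL = one foot; stranded L unfooted): (spu.ˈso) kri (ˈge:) (ma.ˈbo) (ˈfi:) nar.
Foot heads: 2, 4, 6, 7.
Primary stress on the leftmost head = syllable 2.
Secondary stress on 4, 6, 7: spu.ˈso.kri.ˌge:.ma.ˌbo.ˌfi:.nar.

primary 2, secondary 4, 6, 7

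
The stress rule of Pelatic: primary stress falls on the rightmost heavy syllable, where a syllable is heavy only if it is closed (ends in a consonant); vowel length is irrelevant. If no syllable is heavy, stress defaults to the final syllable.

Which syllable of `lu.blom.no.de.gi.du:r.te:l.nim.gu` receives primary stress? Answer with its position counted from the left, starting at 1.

Weights: 1 lu L, 2 blom H, 3 no L, 4 de L, 5 gi L, 6 du:r H, 7 te:l H, 8 nim H, 9 gu L.
Heavy syllables in the domain: 2, 6, 7, 8. The rightmost is syllable 8 (nim).
Primary stress: syllable 8 → lu.blom.no.de.gi.du:r.te:l.ˈnim.gu.

8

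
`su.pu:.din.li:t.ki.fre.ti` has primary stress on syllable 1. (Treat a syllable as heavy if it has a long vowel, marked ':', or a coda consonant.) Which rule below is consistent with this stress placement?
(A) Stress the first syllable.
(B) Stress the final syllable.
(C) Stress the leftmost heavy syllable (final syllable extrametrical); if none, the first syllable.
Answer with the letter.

A

Rule A → syllable 1 ✓.
Rule B → syllable 7 (observed: 1).
Rule C → syllable 2 (observed: 1).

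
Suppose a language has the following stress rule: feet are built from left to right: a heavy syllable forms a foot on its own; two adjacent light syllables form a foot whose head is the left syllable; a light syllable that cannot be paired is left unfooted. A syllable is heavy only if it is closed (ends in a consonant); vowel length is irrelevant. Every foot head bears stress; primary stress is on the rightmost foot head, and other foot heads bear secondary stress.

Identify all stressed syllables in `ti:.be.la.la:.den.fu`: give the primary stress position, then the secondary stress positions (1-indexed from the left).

Weights: 1 ti: L, 2 be L, 3 la L, 4 la: L, 5 den H, 6 fu L.
Parse left to right (heavy = foot alone; LL = one foot; stranded L unfooted): (ˈti:.be) (ˈla.la:) (ˈden) fu.
Foot heads: 1, 3, 5.
Primary stress on the rightmost head = syllable 5.
Secondary stress on 1, 3: ˌti:.be.ˌla.la:.ˈden.fu.

primary 5, secondary 1, 3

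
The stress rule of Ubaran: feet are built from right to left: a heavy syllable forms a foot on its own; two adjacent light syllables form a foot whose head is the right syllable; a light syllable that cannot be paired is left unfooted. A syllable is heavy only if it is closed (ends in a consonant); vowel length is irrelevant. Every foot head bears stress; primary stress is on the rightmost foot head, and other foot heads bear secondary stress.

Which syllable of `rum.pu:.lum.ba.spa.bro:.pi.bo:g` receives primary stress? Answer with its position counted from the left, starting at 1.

Weights: 1 rum H, 2 pu: L, 3 lum H, 4 ba L, 5 spa L, 6 bro: L, 7 pi L, 8 bo:g H.
Parse right to left (heavy = foot alone; LL = one foot; stranded L unfooted): (ˈrum) pu: (ˈlum) (ba.ˈspa) (bro:.ˈpi) (ˈbo:g).
Foot heads: 1, 3, 5, 7, 8.
Primary stress on the rightmost head = syllable 8.
Primary stress: syllable 8 → rum.pu:.lum.ba.spa.bro:.pi.ˈbo:g.

8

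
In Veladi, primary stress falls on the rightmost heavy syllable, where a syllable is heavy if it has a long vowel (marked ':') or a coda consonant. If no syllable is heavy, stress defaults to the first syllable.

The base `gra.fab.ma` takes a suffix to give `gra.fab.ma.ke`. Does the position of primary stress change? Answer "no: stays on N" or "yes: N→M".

Base `gra.fab.ma` (3 syllables):
  Weights: 1 gra L, 2 fab H, 3 ma L.
  Heavy syllables in the domain: 2. The rightmost is syllable 2 (fab).
  → primary stress on syllable 2.
Suffixed `gra.fab.ma.ke` (4 syllables):
  Weights: 1 gra L, 2 fab H, 3 ma L, 4 ke L.
  Heavy syllables in the domain: 2. The rightmost is syllable 2 (fab).
  → primary stress on syllable 2.

no: stays on 2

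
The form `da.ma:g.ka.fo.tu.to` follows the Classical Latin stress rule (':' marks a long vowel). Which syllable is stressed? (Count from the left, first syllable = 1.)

Classical Latin: stress the penult if heavy (long vowel or closed), else the antepenult.
Weights: 4 fo L, 5 tu L, 6 to L.
The penult (syllable 5, tu) is light, so stress falls on the antepenult (syllable 4, fo).
Stress on syllable 4: da.ma:g.ka.ˈfo.tu.to.

4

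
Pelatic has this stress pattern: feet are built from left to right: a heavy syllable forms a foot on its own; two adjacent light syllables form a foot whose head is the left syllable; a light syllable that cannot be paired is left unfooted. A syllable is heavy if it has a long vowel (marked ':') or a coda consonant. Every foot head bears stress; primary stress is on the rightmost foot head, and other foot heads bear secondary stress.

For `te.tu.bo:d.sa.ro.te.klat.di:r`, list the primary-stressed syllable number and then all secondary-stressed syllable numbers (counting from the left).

primary 8, secondary 1, 3, 4, 7

Weights: 1 te L, 2 tu L, 3 bo:d H, 4 sa L, 5 ro L, 6 te L, 7 klat H, 8 di:r H.
Parse left to right (heavy = foot alone; LL = one foot; stranded L unfooted): (ˈte.tu) (ˈbo:d) (ˈsa.ro) te (ˈklat) (ˈdi:r).
Foot heads: 1, 3, 4, 7, 8.
Primary stress on the rightmost head = syllable 8.
Secondary stress on 1, 3, 4, 7: ˌte.tu.ˌbo:d.ˌsa.ro.te.ˌklat.ˈdi:r.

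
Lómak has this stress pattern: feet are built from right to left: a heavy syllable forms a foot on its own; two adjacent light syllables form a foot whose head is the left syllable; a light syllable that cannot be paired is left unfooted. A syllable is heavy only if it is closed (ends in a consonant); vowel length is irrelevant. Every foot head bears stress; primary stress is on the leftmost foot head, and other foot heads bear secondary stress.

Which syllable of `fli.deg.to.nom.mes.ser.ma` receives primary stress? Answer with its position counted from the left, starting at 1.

2

Weights: 1 fli L, 2 deg H, 3 to L, 4 nom H, 5 mes H, 6 ser H, 7 ma L.
Parse right to left (heavy = foot alone; LL = one foot; stranded L unfooted): fli (ˈdeg) to (ˈnom) (ˈmes) (ˈser) ma.
Foot heads: 2, 4, 5, 6.
Primary stress on the leftmost head = syllable 2.
Primary stress: syllable 2 → fli.ˈdeg.to.nom.mes.ser.ma.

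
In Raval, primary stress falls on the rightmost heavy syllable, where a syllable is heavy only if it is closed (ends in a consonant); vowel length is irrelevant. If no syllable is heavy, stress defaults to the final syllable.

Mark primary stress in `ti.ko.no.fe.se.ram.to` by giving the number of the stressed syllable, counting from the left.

Weights: 1 ti L, 2 ko L, 3 no L, 4 fe L, 5 se L, 6 ram H, 7 to L.
Heavy syllables in the domain: 6. The rightmost is syllable 6 (ram).
Primary stress: syllable 6 → ti.ko.no.fe.se.ˈram.to.

6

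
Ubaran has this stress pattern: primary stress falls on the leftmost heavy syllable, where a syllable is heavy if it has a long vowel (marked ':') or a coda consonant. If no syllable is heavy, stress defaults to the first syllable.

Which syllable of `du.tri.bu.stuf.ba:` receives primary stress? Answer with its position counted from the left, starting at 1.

Weights: 1 du L, 2 tri L, 3 bu L, 4 stuf H, 5 ba: H.
Heavy syllables in the domain: 4, 5. The leftmost is syllable 4 (stuf).
Primary stress: syllable 4 → du.tri.bu.ˈstuf.ba:.

4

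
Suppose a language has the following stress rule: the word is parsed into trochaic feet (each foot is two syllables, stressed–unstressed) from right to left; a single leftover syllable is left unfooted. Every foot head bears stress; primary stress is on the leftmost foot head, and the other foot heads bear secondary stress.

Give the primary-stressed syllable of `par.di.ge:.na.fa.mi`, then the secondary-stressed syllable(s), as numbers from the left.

Parse right to left into trochaic (ˈσσ) feet: (ˈpar.di) (ˈge:.na) (ˈfa.mi).
Foot heads (stressed positions): 1, 3, 5.
End Rule Leftmost: primary stress on the leftmost head = syllable 1.
Secondary stress on 3, 5: ˈpar.di.ˌge:.na.ˌfa.mi.

primary 1, secondary 3, 5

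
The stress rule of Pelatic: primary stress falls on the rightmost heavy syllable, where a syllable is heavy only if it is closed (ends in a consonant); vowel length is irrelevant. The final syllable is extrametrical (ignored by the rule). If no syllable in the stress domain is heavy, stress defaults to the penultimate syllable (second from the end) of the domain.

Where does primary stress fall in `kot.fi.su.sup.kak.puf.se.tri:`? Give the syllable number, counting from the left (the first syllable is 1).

The final syllable (8, tri:) is extrametrical; the stress domain is syllables 1–7.
Weights: 1 kot H, 2 fi L, 3 su L, 4 sup H, 5 kak H, 6 puf H, 7 se L.
Heavy syllables in the domain: 1, 4, 5, 6. The rightmost is syllable 6 (puf).
Primary stress: syllable 6 → kot.fi.su.sup.kak.ˈpuf.se.tri:.

6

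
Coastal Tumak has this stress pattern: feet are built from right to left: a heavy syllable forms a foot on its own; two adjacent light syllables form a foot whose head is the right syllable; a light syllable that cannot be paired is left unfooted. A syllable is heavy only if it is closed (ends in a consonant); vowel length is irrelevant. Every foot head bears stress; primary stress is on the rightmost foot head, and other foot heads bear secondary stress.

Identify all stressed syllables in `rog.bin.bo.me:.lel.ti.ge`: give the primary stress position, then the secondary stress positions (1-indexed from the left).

Weights: 1 rog H, 2 bin H, 3 bo L, 4 me: L, 5 lel H, 6 ti L, 7 ge L.
Parse right to left (heavy = foot alone; LL = one foot; stranded L unfooted): (ˈrog) (ˈbin) (bo.ˈme:) (ˈlel) (ti.ˈge).
Foot heads: 1, 2, 4, 5, 7.
Primary stress on the rightmost head = syllable 7.
Secondary stress on 1, 2, 4, 5: ˌrog.ˌbin.bo.ˌme:.ˌlel.ti.ˈge.

primary 7, secondary 1, 2, 4, 5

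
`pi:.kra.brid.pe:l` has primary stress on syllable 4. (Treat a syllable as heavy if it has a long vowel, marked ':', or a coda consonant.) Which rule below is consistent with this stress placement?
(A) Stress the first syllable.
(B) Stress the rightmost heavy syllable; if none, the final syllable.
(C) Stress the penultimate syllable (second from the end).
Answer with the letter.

B

Rule A → syllable 1 (observed: 4).
Rule B → syllable 4 ✓.
Rule C → syllable 3 (observed: 4).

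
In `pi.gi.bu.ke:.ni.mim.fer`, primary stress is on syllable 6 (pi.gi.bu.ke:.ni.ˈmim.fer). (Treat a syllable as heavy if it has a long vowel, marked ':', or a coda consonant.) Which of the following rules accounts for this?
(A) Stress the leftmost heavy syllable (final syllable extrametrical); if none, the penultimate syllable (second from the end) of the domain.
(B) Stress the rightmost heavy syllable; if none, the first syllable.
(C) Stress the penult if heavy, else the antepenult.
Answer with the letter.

Rule A → syllable 4 (observed: 6).
Rule B → syllable 7 (observed: 6).
Rule C → syllable 6 ✓.

C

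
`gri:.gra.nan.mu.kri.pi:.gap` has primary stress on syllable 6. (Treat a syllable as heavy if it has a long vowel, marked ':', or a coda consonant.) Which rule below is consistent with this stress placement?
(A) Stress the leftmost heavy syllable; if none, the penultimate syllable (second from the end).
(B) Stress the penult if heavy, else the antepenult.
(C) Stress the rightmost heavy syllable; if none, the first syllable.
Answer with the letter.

Rule A → syllable 1 (observed: 6).
Rule B → syllable 6 ✓.
Rule C → syllable 7 (observed: 6).

B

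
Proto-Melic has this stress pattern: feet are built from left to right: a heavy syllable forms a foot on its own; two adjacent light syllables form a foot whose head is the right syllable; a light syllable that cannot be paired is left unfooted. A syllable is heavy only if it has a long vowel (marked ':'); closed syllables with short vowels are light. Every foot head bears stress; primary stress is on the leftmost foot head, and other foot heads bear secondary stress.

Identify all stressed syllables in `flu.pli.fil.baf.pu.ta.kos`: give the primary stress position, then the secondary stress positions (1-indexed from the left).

Weights: 1 flu L, 2 pli L, 3 fil L, 4 baf L, 5 pu L, 6 ta L, 7 kos L.
Parse left to right (heavy = foot alone; LL = one foot; stranded L unfooted): (flu.ˈpli) (fil.ˈbaf) (pu.ˈta) kos.
Foot heads: 2, 4, 6.
Primary stress on the leftmost head = syllable 2.
Secondary stress on 4, 6: flu.ˈpli.fil.ˌbaf.pu.ˌta.kos.

primary 2, secondary 4, 6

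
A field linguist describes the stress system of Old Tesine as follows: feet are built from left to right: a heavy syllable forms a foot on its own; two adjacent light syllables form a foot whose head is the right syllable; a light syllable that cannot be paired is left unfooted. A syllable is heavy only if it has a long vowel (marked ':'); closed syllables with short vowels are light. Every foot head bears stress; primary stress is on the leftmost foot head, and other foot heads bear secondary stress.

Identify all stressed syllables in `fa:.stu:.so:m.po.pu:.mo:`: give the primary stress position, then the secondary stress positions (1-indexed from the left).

Weights: 1 fa: H, 2 stu: H, 3 so:m H, 4 po L, 5 pu: H, 6 mo: H.
Parse left to right (heavy = foot alone; LL = one foot; stranded L unfooted): (ˈfa:) (ˈstu:) (ˈso:m) po (ˈpu:) (ˈmo:).
Foot heads: 1, 2, 3, 5, 6.
Primary stress on the leftmost head = syllable 1.
Secondary stress on 2, 3, 5, 6: ˈfa:.ˌstu:.ˌso:m.po.ˌpu:.ˌmo:.

primary 1, secondary 2, 3, 5, 6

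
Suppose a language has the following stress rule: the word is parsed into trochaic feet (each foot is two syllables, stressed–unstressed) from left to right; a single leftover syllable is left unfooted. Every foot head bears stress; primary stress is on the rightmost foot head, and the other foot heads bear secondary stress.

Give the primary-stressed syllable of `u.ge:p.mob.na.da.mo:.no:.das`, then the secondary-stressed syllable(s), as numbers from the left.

primary 7, secondary 1, 3, 5

Parse left to right into trochaic (ˈσσ) feet: (ˈu.ge:p) (ˈmob.na) (ˈda.mo:) (ˈno:.das).
Foot heads (stressed positions): 1, 3, 5, 7.
End Rule Rightmost: primary stress on the rightmost head = syllable 7.
Secondary stress on 1, 3, 5: ˌu.ge:p.ˌmob.na.ˌda.mo:.ˈno:.das.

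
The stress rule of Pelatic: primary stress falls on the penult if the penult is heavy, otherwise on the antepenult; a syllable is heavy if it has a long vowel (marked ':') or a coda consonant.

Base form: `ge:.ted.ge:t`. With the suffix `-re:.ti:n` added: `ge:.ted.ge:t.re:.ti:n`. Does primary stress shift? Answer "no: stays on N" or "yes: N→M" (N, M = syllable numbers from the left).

yes: 2→4

Base `ge:.ted.ge:t` (3 syllables):
  Weights: 1 ge: H, 2 ted H, 3 ge:t H.
  The penult (syllable 2, ted) is heavy, so it takes stress.
  → primary stress on syllable 2.
Suffixed `ge:.ted.ge:t.re:.ti:n` (5 syllables):
  Weights: 3 ge:t H, 4 re: H, 5 ti:n H.
  The penult (syllable 4, re:) is heavy, so it takes stress.
  → primary stress on syllable 4.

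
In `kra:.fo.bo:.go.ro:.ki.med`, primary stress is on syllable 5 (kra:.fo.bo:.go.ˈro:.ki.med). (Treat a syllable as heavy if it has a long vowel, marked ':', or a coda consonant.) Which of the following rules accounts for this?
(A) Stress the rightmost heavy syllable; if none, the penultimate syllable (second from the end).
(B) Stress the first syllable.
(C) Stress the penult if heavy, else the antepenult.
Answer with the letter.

C

Rule A → syllable 7 (observed: 5).
Rule B → syllable 1 (observed: 5).
Rule C → syllable 5 ✓.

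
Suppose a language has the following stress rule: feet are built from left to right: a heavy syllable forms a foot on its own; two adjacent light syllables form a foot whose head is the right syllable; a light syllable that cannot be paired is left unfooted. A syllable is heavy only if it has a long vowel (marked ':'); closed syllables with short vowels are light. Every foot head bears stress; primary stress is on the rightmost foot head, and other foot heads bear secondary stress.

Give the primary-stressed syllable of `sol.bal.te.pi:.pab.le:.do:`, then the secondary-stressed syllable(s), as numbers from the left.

primary 7, secondary 2, 4, 6

Weights: 1 sol L, 2 bal L, 3 te L, 4 pi: H, 5 pab L, 6 le: H, 7 do: H.
Parse left to right (heavy = foot alone; LL = one foot; stranded L unfooted): (sol.ˈbal) te (ˈpi:) pab (ˈle:) (ˈdo:).
Foot heads: 2, 4, 6, 7.
Primary stress on the rightmost head = syllable 7.
Secondary stress on 2, 4, 6: sol.ˌbal.te.ˌpi:.pab.ˌle:.ˈdo:.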